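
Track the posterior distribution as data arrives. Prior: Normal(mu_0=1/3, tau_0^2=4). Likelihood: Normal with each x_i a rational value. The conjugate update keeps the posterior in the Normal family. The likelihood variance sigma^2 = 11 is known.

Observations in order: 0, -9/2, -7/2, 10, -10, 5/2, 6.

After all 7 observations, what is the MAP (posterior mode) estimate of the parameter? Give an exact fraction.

17/117

obs 1: x=0 → posterior Normal(11/45, 44/15)
obs 2: x=-9/2 → posterior Normal(-43/57, 44/19)
obs 3: x=-7/2 → posterior Normal(-85/69, 44/23)
obs 4: x=10 → posterior Normal(35/81, 44/27)
obs 5: x=-10 → posterior Normal(-85/93, 44/31)
obs 6: x=5/2 → posterior Normal(-11/21, 44/35)
obs 7: x=6 → posterior Normal(17/117, 44/39)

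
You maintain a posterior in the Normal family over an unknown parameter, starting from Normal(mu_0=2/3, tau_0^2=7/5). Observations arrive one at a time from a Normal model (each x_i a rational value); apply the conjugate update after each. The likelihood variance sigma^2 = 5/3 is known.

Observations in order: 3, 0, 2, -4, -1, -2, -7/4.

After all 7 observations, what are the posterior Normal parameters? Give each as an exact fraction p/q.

obs 1: x=3 → posterior Normal(239/138, 35/46)
obs 2: x=0 → posterior Normal(239/201, 35/67)
obs 3: x=2 → posterior Normal(365/264, 35/88)
obs 4: x=-4 → posterior Normal(113/327, 35/109)
obs 5: x=-1 → posterior Normal(5/39, 7/26)
obs 6: x=-2 → posterior Normal(-76/453, 35/151)
obs 7: x=-7/4 → posterior Normal(-745/2064, 35/172)

mu_0=-745/2064, tau_0^2=35/172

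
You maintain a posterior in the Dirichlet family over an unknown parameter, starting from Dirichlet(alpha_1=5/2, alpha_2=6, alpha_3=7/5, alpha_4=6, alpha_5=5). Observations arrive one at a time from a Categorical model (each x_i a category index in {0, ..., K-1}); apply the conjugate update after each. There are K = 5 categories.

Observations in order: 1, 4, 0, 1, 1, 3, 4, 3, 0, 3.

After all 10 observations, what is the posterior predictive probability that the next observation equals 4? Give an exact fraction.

70/309

obs 1: x=1 → posterior Dirichlet(5/2, 7, 7/5, 6, 5)
obs 2: x=4 → posterior Dirichlet(5/2, 7, 7/5, 6, 6)
obs 3: x=0 → posterior Dirichlet(7/2, 7, 7/5, 6, 6)
obs 4: x=1 → posterior Dirichlet(7/2, 8, 7/5, 6, 6)
obs 5: x=1 → posterior Dirichlet(7/2, 9, 7/5, 6, 6)
obs 6: x=3 → posterior Dirichlet(7/2, 9, 7/5, 7, 6)
obs 7: x=4 → posterior Dirichlet(7/2, 9, 7/5, 7, 7)
obs 8: x=3 → posterior Dirichlet(7/2, 9, 7/5, 8, 7)
obs 9: x=0 → posterior Dirichlet(9/2, 9, 7/5, 8, 7)
obs 10: x=3 → posterior Dirichlet(9/2, 9, 7/5, 9, 7)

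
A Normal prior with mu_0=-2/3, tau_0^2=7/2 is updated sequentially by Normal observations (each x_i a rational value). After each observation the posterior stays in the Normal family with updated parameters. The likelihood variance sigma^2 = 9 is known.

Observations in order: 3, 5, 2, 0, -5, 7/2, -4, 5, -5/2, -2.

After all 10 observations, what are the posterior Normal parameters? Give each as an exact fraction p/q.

mu_0=23/88, tau_0^2=63/88

obs 1: x=3 → posterior Normal(9/25, 63/25)
obs 2: x=5 → posterior Normal(11/8, 63/32)
obs 3: x=2 → posterior Normal(58/39, 21/13)
obs 4: x=0 → posterior Normal(29/23, 63/46)
obs 5: x=-5 → posterior Normal(23/53, 63/53)
obs 6: x=7/2 → posterior Normal(19/24, 21/20)
obs 7: x=-4 → posterior Normal(39/134, 63/67)
obs 8: x=5 → posterior Normal(109/148, 63/74)
obs 9: x=-5/2 → posterior Normal(37/81, 7/9)
obs 10: x=-2 → posterior Normal(23/88, 63/88)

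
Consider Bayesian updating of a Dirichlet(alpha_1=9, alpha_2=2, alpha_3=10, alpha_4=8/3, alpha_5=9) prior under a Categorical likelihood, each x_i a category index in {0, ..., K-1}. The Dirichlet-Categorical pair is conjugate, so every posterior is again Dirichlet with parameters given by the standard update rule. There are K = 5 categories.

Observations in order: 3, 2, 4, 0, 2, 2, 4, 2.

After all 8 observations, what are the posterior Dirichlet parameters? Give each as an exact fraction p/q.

obs 1: x=3 → posterior Dirichlet(9, 2, 10, 11/3, 9)
obs 2: x=2 → posterior Dirichlet(9, 2, 11, 11/3, 9)
obs 3: x=4 → posterior Dirichlet(9, 2, 11, 11/3, 10)
obs 4: x=0 → posterior Dirichlet(10, 2, 11, 11/3, 10)
obs 5: x=2 → posterior Dirichlet(10, 2, 12, 11/3, 10)
obs 6: x=2 → posterior Dirichlet(10, 2, 13, 11/3, 10)
obs 7: x=4 → posterior Dirichlet(10, 2, 13, 11/3, 11)
obs 8: x=2 → posterior Dirichlet(10, 2, 14, 11/3, 11)

alpha_1=10, alpha_2=2, alpha_3=14, alpha_4=11/3, alpha_5=11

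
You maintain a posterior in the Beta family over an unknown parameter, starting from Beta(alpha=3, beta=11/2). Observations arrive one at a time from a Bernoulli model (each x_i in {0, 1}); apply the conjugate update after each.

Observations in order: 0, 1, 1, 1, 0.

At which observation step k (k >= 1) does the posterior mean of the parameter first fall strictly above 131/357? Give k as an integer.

k = 2

obs 1: x=0 → posterior Beta(3, 13/2)
obs 2: x=1 → posterior Beta(4, 13/2)
obs 3: x=1 → posterior Beta(5, 13/2)
obs 4: x=1 → posterior Beta(6, 13/2)
obs 5: x=0 → posterior Beta(6, 15/2)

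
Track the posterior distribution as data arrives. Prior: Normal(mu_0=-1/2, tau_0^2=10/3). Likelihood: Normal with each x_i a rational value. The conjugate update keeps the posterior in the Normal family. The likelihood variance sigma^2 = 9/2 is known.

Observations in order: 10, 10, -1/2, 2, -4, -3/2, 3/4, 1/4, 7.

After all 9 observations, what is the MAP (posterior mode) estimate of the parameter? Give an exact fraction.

311/138

obs 1: x=10 → posterior Normal(373/94, 90/47)
obs 2: x=10 → posterior Normal(773/134, 90/67)
obs 3: x=-1/2 → posterior Normal(251/58, 30/29)
obs 4: x=2 → posterior Normal(833/214, 90/107)
obs 5: x=-4 → posterior Normal(673/254, 90/127)
obs 6: x=-3/2 → posterior Normal(613/294, 30/49)
obs 7: x=3/4 → posterior Normal(643/334, 90/167)
obs 8: x=1/4 → posterior Normal(653/374, 90/187)
obs 9: x=7 → posterior Normal(311/138, 10/23)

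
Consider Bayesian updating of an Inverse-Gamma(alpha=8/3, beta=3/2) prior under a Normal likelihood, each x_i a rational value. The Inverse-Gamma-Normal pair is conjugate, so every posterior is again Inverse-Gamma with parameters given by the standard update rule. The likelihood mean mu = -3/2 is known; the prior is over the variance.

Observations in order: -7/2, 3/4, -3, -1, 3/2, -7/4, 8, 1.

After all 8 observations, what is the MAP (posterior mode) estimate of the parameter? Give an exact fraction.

obs 1: x=-7/2 → posterior Inverse-Gamma(19/6, 7/2)
obs 2: x=3/4 → posterior Inverse-Gamma(11/3, 193/32)
obs 3: x=-3 → posterior Inverse-Gamma(25/6, 229/32)
obs 4: x=-1 → posterior Inverse-Gamma(14/3, 233/32)
obs 5: x=3/2 → posterior Inverse-Gamma(31/6, 377/32)
obs 6: x=-7/4 → posterior Inverse-Gamma(17/3, 189/16)
obs 7: x=8 → posterior Inverse-Gamma(37/6, 911/16)
obs 8: x=1 → posterior Inverse-Gamma(20/3, 961/16)

2883/368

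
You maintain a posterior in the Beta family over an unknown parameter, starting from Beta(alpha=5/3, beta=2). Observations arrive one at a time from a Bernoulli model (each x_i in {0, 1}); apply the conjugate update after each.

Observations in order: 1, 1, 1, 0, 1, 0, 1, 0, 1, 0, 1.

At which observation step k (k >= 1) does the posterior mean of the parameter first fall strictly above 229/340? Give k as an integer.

obs 1: x=1 → posterior Beta(8/3, 2)
obs 2: x=1 → posterior Beta(11/3, 2)
obs 3: x=1 → posterior Beta(14/3, 2)
obs 4: x=0 → posterior Beta(14/3, 3)
obs 5: x=1 → posterior Beta(17/3, 3)
obs 6: x=0 → posterior Beta(17/3, 4)
obs 7: x=1 → posterior Beta(20/3, 4)
obs 8: x=0 → posterior Beta(20/3, 5)
obs 9: x=1 → posterior Beta(23/3, 5)
obs 10: x=0 → posterior Beta(23/3, 6)
obs 11: x=1 → posterior Beta(26/3, 6)

k = 3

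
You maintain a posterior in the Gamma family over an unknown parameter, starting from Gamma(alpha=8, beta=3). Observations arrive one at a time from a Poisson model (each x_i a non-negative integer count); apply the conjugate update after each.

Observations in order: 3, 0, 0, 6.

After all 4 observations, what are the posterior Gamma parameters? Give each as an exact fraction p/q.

alpha=17, beta=7

obs 1: x=3 → posterior Gamma(11, 4)
obs 2: x=0 → posterior Gamma(11, 5)
obs 3: x=0 → posterior Gamma(11, 6)
obs 4: x=6 → posterior Gamma(17, 7)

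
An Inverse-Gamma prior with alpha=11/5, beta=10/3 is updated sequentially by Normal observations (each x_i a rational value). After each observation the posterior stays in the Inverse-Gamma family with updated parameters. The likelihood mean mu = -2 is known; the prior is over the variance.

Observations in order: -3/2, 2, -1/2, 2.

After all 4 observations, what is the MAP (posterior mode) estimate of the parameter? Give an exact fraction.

obs 1: x=-3/2 → posterior Inverse-Gamma(27/10, 83/24)
obs 2: x=2 → posterior Inverse-Gamma(16/5, 275/24)
obs 3: x=-1/2 → posterior Inverse-Gamma(37/10, 151/12)
obs 4: x=2 → posterior Inverse-Gamma(21/5, 247/12)

95/24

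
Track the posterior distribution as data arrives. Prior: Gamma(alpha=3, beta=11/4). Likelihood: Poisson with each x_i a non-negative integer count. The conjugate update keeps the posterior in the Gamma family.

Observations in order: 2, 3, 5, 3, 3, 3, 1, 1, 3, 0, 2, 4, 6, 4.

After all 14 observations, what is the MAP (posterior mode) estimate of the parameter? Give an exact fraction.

168/67

obs 1: x=2 → posterior Gamma(5, 15/4)
obs 2: x=3 → posterior Gamma(8, 19/4)
obs 3: x=5 → posterior Gamma(13, 23/4)
obs 4: x=3 → posterior Gamma(16, 27/4)
obs 5: x=3 → posterior Gamma(19, 31/4)
obs 6: x=3 → posterior Gamma(22, 35/4)
obs 7: x=1 → posterior Gamma(23, 39/4)
obs 8: x=1 → posterior Gamma(24, 43/4)
obs 9: x=3 → posterior Gamma(27, 47/4)
obs 10: x=0 → posterior Gamma(27, 51/4)
obs 11: x=2 → posterior Gamma(29, 55/4)
obs 12: x=4 → posterior Gamma(33, 59/4)
obs 13: x=6 → posterior Gamma(39, 63/4)
obs 14: x=4 → posterior Gamma(43, 67/4)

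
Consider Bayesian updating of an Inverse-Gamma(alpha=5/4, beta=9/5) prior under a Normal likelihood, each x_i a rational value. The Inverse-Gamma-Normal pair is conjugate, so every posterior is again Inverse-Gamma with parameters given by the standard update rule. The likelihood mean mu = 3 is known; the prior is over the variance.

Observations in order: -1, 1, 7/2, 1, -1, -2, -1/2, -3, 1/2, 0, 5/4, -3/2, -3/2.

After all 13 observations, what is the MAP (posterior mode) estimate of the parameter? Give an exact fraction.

obs 1: x=-1 → posterior Inverse-Gamma(7/4, 49/5)
obs 2: x=1 → posterior Inverse-Gamma(9/4, 59/5)
obs 3: x=7/2 → posterior Inverse-Gamma(11/4, 477/40)
obs 4: x=1 → posterior Inverse-Gamma(13/4, 557/40)
obs 5: x=-1 → posterior Inverse-Gamma(15/4, 877/40)
obs 6: x=-2 → posterior Inverse-Gamma(17/4, 1377/40)
obs 7: x=-1/2 → posterior Inverse-Gamma(19/4, 811/20)
obs 8: x=-3 → posterior Inverse-Gamma(21/4, 1171/20)
obs 9: x=1/2 → posterior Inverse-Gamma(23/4, 2467/40)
obs 10: x=0 → posterior Inverse-Gamma(25/4, 2647/40)
obs 11: x=5/4 → posterior Inverse-Gamma(27/4, 10833/160)
obs 12: x=-3/2 → posterior Inverse-Gamma(29/4, 12453/160)
obs 13: x=-3/2 → posterior Inverse-Gamma(31/4, 14073/160)

14073/1400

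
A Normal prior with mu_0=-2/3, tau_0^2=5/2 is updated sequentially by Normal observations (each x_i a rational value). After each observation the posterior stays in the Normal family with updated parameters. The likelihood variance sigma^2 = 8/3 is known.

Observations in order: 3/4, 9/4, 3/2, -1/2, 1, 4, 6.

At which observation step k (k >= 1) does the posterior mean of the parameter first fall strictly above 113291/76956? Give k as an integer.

k = 7

obs 1: x=3/4 → posterior Normal(7/372, 40/31)
obs 2: x=9/4 → posterior Normal(103/138, 20/23)
obs 3: x=3/2 → posterior Normal(341/366, 40/61)
obs 4: x=-1/2 → posterior Normal(37/57, 10/19)
obs 5: x=1 → posterior Normal(193/273, 40/91)
obs 6: x=4 → posterior Normal(373/318, 20/53)
obs 7: x=6 → posterior Normal(643/363, 40/121)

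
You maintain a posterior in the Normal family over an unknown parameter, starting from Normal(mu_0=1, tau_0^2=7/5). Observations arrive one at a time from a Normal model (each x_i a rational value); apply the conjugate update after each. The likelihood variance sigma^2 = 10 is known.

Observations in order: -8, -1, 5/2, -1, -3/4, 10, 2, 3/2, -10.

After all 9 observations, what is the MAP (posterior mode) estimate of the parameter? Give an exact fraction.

67/452

obs 1: x=-8 → posterior Normal(-2/19, 70/57)
obs 2: x=-1 → posterior Normal(-13/64, 35/32)
obs 3: x=5/2 → posterior Normal(9/142, 70/71)
obs 4: x=-1 → posterior Normal(-5/156, 35/39)
obs 5: x=-3/4 → posterior Normal(-31/340, 14/17)
obs 6: x=10 → posterior Normal(249/368, 35/46)
obs 7: x=2 → posterior Normal(305/396, 70/99)
obs 8: x=3/2 → posterior Normal(347/424, 35/53)
obs 9: x=-10 → posterior Normal(67/452, 70/113)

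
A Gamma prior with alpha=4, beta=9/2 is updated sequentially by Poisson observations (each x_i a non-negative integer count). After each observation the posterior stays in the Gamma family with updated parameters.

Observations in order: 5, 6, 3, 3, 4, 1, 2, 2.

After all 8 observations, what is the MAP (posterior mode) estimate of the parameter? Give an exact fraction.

58/25

obs 1: x=5 → posterior Gamma(9, 11/2)
obs 2: x=6 → posterior Gamma(15, 13/2)
obs 3: x=3 → posterior Gamma(18, 15/2)
obs 4: x=3 → posterior Gamma(21, 17/2)
obs 5: x=4 → posterior Gamma(25, 19/2)
obs 6: x=1 → posterior Gamma(26, 21/2)
obs 7: x=2 → posterior Gamma(28, 23/2)
obs 8: x=2 → posterior Gamma(30, 25/2)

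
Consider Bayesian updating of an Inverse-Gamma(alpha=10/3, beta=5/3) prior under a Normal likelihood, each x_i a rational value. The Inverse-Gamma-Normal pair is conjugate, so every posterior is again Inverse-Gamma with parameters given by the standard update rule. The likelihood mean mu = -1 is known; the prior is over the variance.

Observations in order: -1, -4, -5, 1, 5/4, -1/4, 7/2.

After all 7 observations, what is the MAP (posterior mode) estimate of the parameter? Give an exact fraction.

obs 1: x=-1 → posterior Inverse-Gamma(23/6, 5/3)
obs 2: x=-4 → posterior Inverse-Gamma(13/3, 37/6)
obs 3: x=-5 → posterior Inverse-Gamma(29/6, 85/6)
obs 4: x=1 → posterior Inverse-Gamma(16/3, 97/6)
obs 5: x=5/4 → posterior Inverse-Gamma(35/6, 1795/96)
obs 6: x=-1/4 → posterior Inverse-Gamma(19/3, 911/48)
obs 7: x=7/2 → posterior Inverse-Gamma(41/6, 1397/48)

1397/376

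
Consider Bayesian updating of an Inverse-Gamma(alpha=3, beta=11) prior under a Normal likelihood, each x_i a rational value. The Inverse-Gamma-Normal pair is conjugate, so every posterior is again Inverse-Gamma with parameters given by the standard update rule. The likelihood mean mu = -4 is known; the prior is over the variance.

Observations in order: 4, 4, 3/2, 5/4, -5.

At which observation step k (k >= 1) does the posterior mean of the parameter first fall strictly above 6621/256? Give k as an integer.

k = 4

obs 1: x=4 → posterior Inverse-Gamma(7/2, 43)
obs 2: x=4 → posterior Inverse-Gamma(4, 75)
obs 3: x=3/2 → posterior Inverse-Gamma(9/2, 721/8)
obs 4: x=5/4 → posterior Inverse-Gamma(5, 3325/32)
obs 5: x=-5 → posterior Inverse-Gamma(11/2, 3341/32)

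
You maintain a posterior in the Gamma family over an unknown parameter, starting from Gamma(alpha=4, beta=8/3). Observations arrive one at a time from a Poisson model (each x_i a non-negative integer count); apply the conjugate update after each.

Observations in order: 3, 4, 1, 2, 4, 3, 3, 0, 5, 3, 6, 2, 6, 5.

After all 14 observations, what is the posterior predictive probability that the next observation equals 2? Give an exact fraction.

obs 1: x=3 → posterior Gamma(7, 11/3)
obs 2: x=4 → posterior Gamma(11, 14/3)
obs 3: x=1 → posterior Gamma(12, 17/3)
obs 4: x=2 → posterior Gamma(14, 20/3)
obs 5: x=4 → posterior Gamma(18, 23/3)
obs 6: x=3 → posterior Gamma(21, 26/3)
obs 7: x=3 → posterior Gamma(24, 29/3)
obs 8: x=0 → posterior Gamma(24, 32/3)
obs 9: x=5 → posterior Gamma(29, 35/3)
obs 10: x=3 → posterior Gamma(32, 38/3)
obs 11: x=6 → posterior Gamma(38, 41/3)
obs 12: x=2 → posterior Gamma(40, 44/3)
obs 13: x=6 → posterior Gamma(46, 47/3)
obs 14: x=5 → posterior Gamma(51, 50/3)

5299760630350647261366248130798339843750000000000000000000000000000000000000000000000000000/24356848165022712132477606520104725518533453128685640844505130879576720609150223301256150373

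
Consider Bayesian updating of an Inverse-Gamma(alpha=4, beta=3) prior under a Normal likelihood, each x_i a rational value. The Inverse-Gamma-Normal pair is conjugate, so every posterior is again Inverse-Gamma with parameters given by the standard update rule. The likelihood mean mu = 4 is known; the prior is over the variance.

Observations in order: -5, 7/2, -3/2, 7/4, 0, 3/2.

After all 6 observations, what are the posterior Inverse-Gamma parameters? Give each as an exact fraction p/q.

obs 1: x=-5 → posterior Inverse-Gamma(9/2, 87/2)
obs 2: x=7/2 → posterior Inverse-Gamma(5, 349/8)
obs 3: x=-3/2 → posterior Inverse-Gamma(11/2, 235/4)
obs 4: x=7/4 → posterior Inverse-Gamma(6, 1961/32)
obs 5: x=0 → posterior Inverse-Gamma(13/2, 2217/32)
obs 6: x=3/2 → posterior Inverse-Gamma(7, 2317/32)

alpha=7, beta=2317/32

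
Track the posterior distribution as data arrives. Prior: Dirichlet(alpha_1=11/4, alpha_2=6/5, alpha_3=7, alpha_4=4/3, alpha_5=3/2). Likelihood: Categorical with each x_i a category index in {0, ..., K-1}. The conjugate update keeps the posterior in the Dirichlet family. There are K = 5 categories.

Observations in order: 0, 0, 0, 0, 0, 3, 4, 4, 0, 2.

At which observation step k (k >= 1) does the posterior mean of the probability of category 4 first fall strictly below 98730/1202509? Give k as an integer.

obs 1: x=0 → posterior Dirichlet(15/4, 6/5, 7, 4/3, 3/2)
obs 2: x=0 → posterior Dirichlet(19/4, 6/5, 7, 4/3, 3/2)
obs 3: x=0 → posterior Dirichlet(23/4, 6/5, 7, 4/3, 3/2)
obs 4: x=0 → posterior Dirichlet(27/4, 6/5, 7, 4/3, 3/2)
obs 5: x=0 → posterior Dirichlet(31/4, 6/5, 7, 4/3, 3/2)
obs 6: x=3 → posterior Dirichlet(31/4, 6/5, 7, 7/3, 3/2)
obs 7: x=4 → posterior Dirichlet(31/4, 6/5, 7, 7/3, 5/2)
obs 8: x=4 → posterior Dirichlet(31/4, 6/5, 7, 7/3, 7/2)
obs 9: x=0 → posterior Dirichlet(35/4, 6/5, 7, 7/3, 7/2)
obs 10: x=2 → posterior Dirichlet(35/4, 6/5, 8, 7/3, 7/2)

k = 5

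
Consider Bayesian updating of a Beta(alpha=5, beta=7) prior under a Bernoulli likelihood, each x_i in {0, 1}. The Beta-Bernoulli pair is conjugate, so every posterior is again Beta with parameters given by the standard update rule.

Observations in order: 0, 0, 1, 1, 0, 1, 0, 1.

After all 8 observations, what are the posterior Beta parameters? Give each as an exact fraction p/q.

alpha=9, beta=11

obs 1: x=0 → posterior Beta(5, 8)
obs 2: x=0 → posterior Beta(5, 9)
obs 3: x=1 → posterior Beta(6, 9)
obs 4: x=1 → posterior Beta(7, 9)
obs 5: x=0 → posterior Beta(7, 10)
obs 6: x=1 → posterior Beta(8, 10)
obs 7: x=0 → posterior Beta(8, 11)
obs 8: x=1 → posterior Beta(9, 11)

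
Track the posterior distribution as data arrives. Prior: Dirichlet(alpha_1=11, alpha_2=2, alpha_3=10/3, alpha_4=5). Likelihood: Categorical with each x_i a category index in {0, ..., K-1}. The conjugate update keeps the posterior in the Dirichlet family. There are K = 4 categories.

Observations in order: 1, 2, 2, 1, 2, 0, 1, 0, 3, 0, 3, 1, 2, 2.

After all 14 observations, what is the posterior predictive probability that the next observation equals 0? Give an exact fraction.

obs 1: x=1 → posterior Dirichlet(11, 3, 10/3, 5)
obs 2: x=2 → posterior Dirichlet(11, 3, 13/3, 5)
obs 3: x=2 → posterior Dirichlet(11, 3, 16/3, 5)
obs 4: x=1 → posterior Dirichlet(11, 4, 16/3, 5)
obs 5: x=2 → posterior Dirichlet(11, 4, 19/3, 5)
obs 6: x=0 → posterior Dirichlet(12, 4, 19/3, 5)
obs 7: x=1 → posterior Dirichlet(12, 5, 19/3, 5)
obs 8: x=0 → posterior Dirichlet(13, 5, 19/3, 5)
obs 9: x=3 → posterior Dirichlet(13, 5, 19/3, 6)
obs 10: x=0 → posterior Dirichlet(14, 5, 19/3, 6)
obs 11: x=3 → posterior Dirichlet(14, 5, 19/3, 7)
obs 12: x=1 → posterior Dirichlet(14, 6, 19/3, 7)
obs 13: x=2 → posterior Dirichlet(14, 6, 22/3, 7)
obs 14: x=2 → posterior Dirichlet(14, 6, 25/3, 7)

21/53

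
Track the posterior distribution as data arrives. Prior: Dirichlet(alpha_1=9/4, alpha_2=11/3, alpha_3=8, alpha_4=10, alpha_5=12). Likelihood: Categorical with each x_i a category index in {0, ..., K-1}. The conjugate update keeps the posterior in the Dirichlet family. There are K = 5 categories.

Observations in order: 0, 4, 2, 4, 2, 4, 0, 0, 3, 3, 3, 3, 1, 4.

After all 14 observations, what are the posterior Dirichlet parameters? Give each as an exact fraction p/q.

obs 1: x=0 → posterior Dirichlet(13/4, 11/3, 8, 10, 12)
obs 2: x=4 → posterior Dirichlet(13/4, 11/3, 8, 10, 13)
obs 3: x=2 → posterior Dirichlet(13/4, 11/3, 9, 10, 13)
obs 4: x=4 → posterior Dirichlet(13/4, 11/3, 9, 10, 14)
obs 5: x=2 → posterior Dirichlet(13/4, 11/3, 10, 10, 14)
obs 6: x=4 → posterior Dirichlet(13/4, 11/3, 10, 10, 15)
obs 7: x=0 → posterior Dirichlet(17/4, 11/3, 10, 10, 15)
obs 8: x=0 → posterior Dirichlet(21/4, 11/3, 10, 10, 15)
obs 9: x=3 → posterior Dirichlet(21/4, 11/3, 10, 11, 15)
obs 10: x=3 → posterior Dirichlet(21/4, 11/3, 10, 12, 15)
obs 11: x=3 → posterior Dirichlet(21/4, 11/3, 10, 13, 15)
obs 12: x=3 → posterior Dirichlet(21/4, 11/3, 10, 14, 15)
obs 13: x=1 → posterior Dirichlet(21/4, 14/3, 10, 14, 15)
obs 14: x=4 → posterior Dirichlet(21/4, 14/3, 10, 14, 16)

alpha_1=21/4, alpha_2=14/3, alpha_3=10, alpha_4=14, alpha_5=16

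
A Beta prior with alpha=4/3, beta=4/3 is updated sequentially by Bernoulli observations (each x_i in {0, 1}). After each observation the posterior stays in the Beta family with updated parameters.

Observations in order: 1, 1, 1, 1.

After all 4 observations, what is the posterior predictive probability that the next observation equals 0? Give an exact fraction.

obs 1: x=1 → posterior Beta(7/3, 4/3)
obs 2: x=1 → posterior Beta(10/3, 4/3)
obs 3: x=1 → posterior Beta(13/3, 4/3)
obs 4: x=1 → posterior Beta(16/3, 4/3)

1/5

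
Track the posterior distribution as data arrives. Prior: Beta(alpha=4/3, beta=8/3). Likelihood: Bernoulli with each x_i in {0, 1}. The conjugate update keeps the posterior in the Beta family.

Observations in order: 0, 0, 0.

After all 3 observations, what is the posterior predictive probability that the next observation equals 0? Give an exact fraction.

17/21

obs 1: x=0 → posterior Beta(4/3, 11/3)
obs 2: x=0 → posterior Beta(4/3, 14/3)
obs 3: x=0 → posterior Beta(4/3, 17/3)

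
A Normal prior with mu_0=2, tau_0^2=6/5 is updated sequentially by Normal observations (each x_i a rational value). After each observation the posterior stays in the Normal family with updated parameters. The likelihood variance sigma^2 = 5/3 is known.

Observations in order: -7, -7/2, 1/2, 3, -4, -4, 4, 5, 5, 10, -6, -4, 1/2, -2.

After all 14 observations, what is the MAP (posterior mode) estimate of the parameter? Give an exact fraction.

5/277

obs 1: x=-7 → posterior Normal(-76/43, 30/43)
obs 2: x=-7/2 → posterior Normal(-139/61, 30/61)
obs 3: x=1/2 → posterior Normal(-130/79, 30/79)
obs 4: x=3 → posterior Normal(-76/97, 30/97)
obs 5: x=-4 → posterior Normal(-148/115, 6/23)
obs 6: x=-4 → posterior Normal(-220/133, 30/133)
obs 7: x=4 → posterior Normal(-148/151, 30/151)
obs 8: x=5 → posterior Normal(-58/169, 30/169)
obs 9: x=5 → posterior Normal(32/187, 30/187)
obs 10: x=10 → posterior Normal(212/205, 6/41)
obs 11: x=-6 → posterior Normal(104/223, 30/223)
obs 12: x=-4 → posterior Normal(32/241, 30/241)
obs 13: x=1/2 → posterior Normal(41/259, 30/259)
obs 14: x=-2 → posterior Normal(5/277, 30/277)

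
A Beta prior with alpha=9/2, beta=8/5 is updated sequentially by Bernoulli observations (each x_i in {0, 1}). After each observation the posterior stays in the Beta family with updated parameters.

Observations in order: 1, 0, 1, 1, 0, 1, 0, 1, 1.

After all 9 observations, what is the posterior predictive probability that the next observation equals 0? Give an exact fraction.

46/151

obs 1: x=1 → posterior Beta(11/2, 8/5)
obs 2: x=0 → posterior Beta(11/2, 13/5)
obs 3: x=1 → posterior Beta(13/2, 13/5)
obs 4: x=1 → posterior Beta(15/2, 13/5)
obs 5: x=0 → posterior Beta(15/2, 18/5)
obs 6: x=1 → posterior Beta(17/2, 18/5)
obs 7: x=0 → posterior Beta(17/2, 23/5)
obs 8: x=1 → posterior Beta(19/2, 23/5)
obs 9: x=1 → posterior Beta(21/2, 23/5)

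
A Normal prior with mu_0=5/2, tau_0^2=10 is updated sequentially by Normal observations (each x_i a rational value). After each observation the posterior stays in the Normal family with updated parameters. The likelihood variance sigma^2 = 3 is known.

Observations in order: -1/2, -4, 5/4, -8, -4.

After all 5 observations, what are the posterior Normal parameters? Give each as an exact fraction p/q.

mu_0=-145/53, tau_0^2=30/53

obs 1: x=-1/2 → posterior Normal(5/26, 30/13)
obs 2: x=-4 → posterior Normal(-75/46, 30/23)
obs 3: x=5/4 → posterior Normal(-25/33, 10/11)
obs 4: x=-8 → posterior Normal(-105/43, 30/43)
obs 5: x=-4 → posterior Normal(-145/53, 30/53)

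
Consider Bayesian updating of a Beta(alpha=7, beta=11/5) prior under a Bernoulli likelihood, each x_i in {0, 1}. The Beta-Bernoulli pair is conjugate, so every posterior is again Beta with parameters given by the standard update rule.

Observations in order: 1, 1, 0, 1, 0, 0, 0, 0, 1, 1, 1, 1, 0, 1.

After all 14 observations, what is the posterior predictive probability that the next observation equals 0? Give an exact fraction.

obs 1: x=1 → posterior Beta(8, 11/5)
obs 2: x=1 → posterior Beta(9, 11/5)
obs 3: x=0 → posterior Beta(9, 16/5)
obs 4: x=1 → posterior Beta(10, 16/5)
obs 5: x=0 → posterior Beta(10, 21/5)
obs 6: x=0 → posterior Beta(10, 26/5)
obs 7: x=0 → posterior Beta(10, 31/5)
obs 8: x=0 → posterior Beta(10, 36/5)
obs 9: x=1 → posterior Beta(11, 36/5)
obs 10: x=1 → posterior Beta(12, 36/5)
obs 11: x=1 → posterior Beta(13, 36/5)
obs 12: x=1 → posterior Beta(14, 36/5)
obs 13: x=0 → posterior Beta(14, 41/5)
obs 14: x=1 → posterior Beta(15, 41/5)

41/116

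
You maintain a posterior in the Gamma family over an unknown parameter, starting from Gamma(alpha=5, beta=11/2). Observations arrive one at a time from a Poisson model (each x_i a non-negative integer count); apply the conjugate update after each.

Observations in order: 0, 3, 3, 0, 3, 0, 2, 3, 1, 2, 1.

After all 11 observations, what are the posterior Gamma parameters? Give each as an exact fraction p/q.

alpha=23, beta=33/2

obs 1: x=0 → posterior Gamma(5, 13/2)
obs 2: x=3 → posterior Gamma(8, 15/2)
obs 3: x=3 → posterior Gamma(11, 17/2)
obs 4: x=0 → posterior Gamma(11, 19/2)
obs 5: x=3 → posterior Gamma(14, 21/2)
obs 6: x=0 → posterior Gamma(14, 23/2)
obs 7: x=2 → posterior Gamma(16, 25/2)
obs 8: x=3 → posterior Gamma(19, 27/2)
obs 9: x=1 → posterior Gamma(20, 29/2)
obs 10: x=2 → posterior Gamma(22, 31/2)
obs 11: x=1 → posterior Gamma(23, 33/2)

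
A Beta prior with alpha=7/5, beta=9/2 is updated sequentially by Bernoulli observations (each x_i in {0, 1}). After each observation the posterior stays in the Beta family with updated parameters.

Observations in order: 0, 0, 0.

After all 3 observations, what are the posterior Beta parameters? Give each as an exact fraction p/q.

obs 1: x=0 → posterior Beta(7/5, 11/2)
obs 2: x=0 → posterior Beta(7/5, 13/2)
obs 3: x=0 → posterior Beta(7/5, 15/2)

alpha=7/5, beta=15/2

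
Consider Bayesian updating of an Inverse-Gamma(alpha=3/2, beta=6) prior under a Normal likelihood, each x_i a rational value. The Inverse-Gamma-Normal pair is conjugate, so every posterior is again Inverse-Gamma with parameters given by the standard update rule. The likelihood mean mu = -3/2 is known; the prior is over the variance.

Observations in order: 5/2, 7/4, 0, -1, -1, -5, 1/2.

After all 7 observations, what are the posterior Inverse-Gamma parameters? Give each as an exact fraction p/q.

alpha=5, beta=921/32

obs 1: x=5/2 → posterior Inverse-Gamma(2, 14)
obs 2: x=7/4 → posterior Inverse-Gamma(5/2, 617/32)
obs 3: x=0 → posterior Inverse-Gamma(3, 653/32)
obs 4: x=-1 → posterior Inverse-Gamma(7/2, 657/32)
obs 5: x=-1 → posterior Inverse-Gamma(4, 661/32)
obs 6: x=-5 → posterior Inverse-Gamma(9/2, 857/32)
obs 7: x=1/2 → posterior Inverse-Gamma(5, 921/32)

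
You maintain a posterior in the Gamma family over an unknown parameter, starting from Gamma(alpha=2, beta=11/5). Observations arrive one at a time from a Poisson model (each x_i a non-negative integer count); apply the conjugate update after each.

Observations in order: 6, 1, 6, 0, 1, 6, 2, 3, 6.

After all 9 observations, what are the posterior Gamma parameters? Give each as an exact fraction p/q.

obs 1: x=6 → posterior Gamma(8, 16/5)
obs 2: x=1 → posterior Gamma(9, 21/5)
obs 3: x=6 → posterior Gamma(15, 26/5)
obs 4: x=0 → posterior Gamma(15, 31/5)
obs 5: x=1 → posterior Gamma(16, 36/5)
obs 6: x=6 → posterior Gamma(22, 41/5)
obs 7: x=2 → posterior Gamma(24, 46/5)
obs 8: x=3 → posterior Gamma(27, 51/5)
obs 9: x=6 → posterior Gamma(33, 56/5)

alpha=33, beta=56/5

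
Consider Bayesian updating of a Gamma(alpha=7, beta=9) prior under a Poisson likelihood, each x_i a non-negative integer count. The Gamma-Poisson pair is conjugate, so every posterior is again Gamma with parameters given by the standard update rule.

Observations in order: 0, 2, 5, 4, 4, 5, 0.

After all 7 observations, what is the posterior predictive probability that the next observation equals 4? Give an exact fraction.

obs 1: x=0 → posterior Gamma(7, 10)
obs 2: x=2 → posterior Gamma(9, 11)
obs 3: x=5 → posterior Gamma(14, 12)
obs 4: x=4 → posterior Gamma(18, 13)
obs 5: x=4 → posterior Gamma(22, 14)
obs 6: x=5 → posterior Gamma(27, 15)
obs 7: x=0 → posterior Gamma(27, 16)

8893430963009184447492390743892295680/139288917338851014461418017489467720433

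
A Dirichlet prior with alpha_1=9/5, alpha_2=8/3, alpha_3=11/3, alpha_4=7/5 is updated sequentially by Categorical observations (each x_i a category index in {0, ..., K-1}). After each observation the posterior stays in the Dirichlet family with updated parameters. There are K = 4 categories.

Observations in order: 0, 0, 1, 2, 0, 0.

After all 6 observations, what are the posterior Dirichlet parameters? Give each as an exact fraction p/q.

obs 1: x=0 → posterior Dirichlet(14/5, 8/3, 11/3, 7/5)
obs 2: x=0 → posterior Dirichlet(19/5, 8/3, 11/3, 7/5)
obs 3: x=1 → posterior Dirichlet(19/5, 11/3, 11/3, 7/5)
obs 4: x=2 → posterior Dirichlet(19/5, 11/3, 14/3, 7/5)
obs 5: x=0 → posterior Dirichlet(24/5, 11/3, 14/3, 7/5)
obs 6: x=0 → posterior Dirichlet(29/5, 11/3, 14/3, 7/5)

alpha_1=29/5, alpha_2=11/3, alpha_3=14/3, alpha_4=7/5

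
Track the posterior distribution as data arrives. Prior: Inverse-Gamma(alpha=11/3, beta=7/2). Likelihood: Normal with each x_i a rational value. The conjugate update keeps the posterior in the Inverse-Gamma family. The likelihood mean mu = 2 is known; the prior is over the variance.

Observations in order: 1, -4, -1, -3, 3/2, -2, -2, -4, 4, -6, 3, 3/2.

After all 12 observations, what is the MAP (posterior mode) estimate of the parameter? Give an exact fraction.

obs 1: x=1 → posterior Inverse-Gamma(25/6, 4)
obs 2: x=-4 → posterior Inverse-Gamma(14/3, 22)
obs 3: x=-1 → posterior Inverse-Gamma(31/6, 53/2)
obs 4: x=-3 → posterior Inverse-Gamma(17/3, 39)
obs 5: x=3/2 → posterior Inverse-Gamma(37/6, 313/8)
obs 6: x=-2 → posterior Inverse-Gamma(20/3, 377/8)
obs 7: x=-2 → posterior Inverse-Gamma(43/6, 441/8)
obs 8: x=-4 → posterior Inverse-Gamma(23/3, 585/8)
obs 9: x=4 → posterior Inverse-Gamma(49/6, 601/8)
obs 10: x=-6 → posterior Inverse-Gamma(26/3, 857/8)
obs 11: x=3 → posterior Inverse-Gamma(55/6, 861/8)
obs 12: x=3/2 → posterior Inverse-Gamma(29/3, 431/4)

1293/128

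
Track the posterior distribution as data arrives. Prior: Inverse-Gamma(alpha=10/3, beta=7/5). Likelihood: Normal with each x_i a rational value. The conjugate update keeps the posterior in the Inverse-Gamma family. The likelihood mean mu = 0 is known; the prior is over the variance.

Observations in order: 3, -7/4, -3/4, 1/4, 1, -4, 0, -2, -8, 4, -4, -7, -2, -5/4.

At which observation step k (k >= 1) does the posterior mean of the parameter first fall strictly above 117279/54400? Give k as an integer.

obs 1: x=3 → posterior Inverse-Gamma(23/6, 59/10)
obs 2: x=-7/4 → posterior Inverse-Gamma(13/3, 1189/160)
obs 3: x=-3/4 → posterior Inverse-Gamma(29/6, 617/80)
obs 4: x=1/4 → posterior Inverse-Gamma(16/3, 1239/160)
obs 5: x=1 → posterior Inverse-Gamma(35/6, 1319/160)
obs 6: x=-4 → posterior Inverse-Gamma(19/3, 2599/160)
obs 7: x=0 → posterior Inverse-Gamma(41/6, 2599/160)
obs 8: x=-2 → posterior Inverse-Gamma(22/3, 2919/160)
obs 9: x=-8 → posterior Inverse-Gamma(47/6, 8039/160)
obs 10: x=4 → posterior Inverse-Gamma(25/3, 9319/160)
obs 11: x=-4 → posterior Inverse-Gamma(53/6, 10599/160)
obs 12: x=-7 → posterior Inverse-Gamma(28/3, 14519/160)
obs 13: x=-2 → posterior Inverse-Gamma(59/6, 14839/160)
obs 14: x=-5/4 → posterior Inverse-Gamma(31/3, 3741/40)

k = 2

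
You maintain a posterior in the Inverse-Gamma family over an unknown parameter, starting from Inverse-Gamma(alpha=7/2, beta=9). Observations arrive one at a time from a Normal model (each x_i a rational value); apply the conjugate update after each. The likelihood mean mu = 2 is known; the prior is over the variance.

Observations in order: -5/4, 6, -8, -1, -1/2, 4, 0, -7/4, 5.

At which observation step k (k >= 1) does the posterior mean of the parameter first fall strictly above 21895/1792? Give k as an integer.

obs 1: x=-5/4 → posterior Inverse-Gamma(4, 457/32)
obs 2: x=6 → posterior Inverse-Gamma(9/2, 713/32)
obs 3: x=-8 → posterior Inverse-Gamma(5, 2313/32)
obs 4: x=-1 → posterior Inverse-Gamma(11/2, 2457/32)
obs 5: x=-1/2 → posterior Inverse-Gamma(6, 2557/32)
obs 6: x=4 → posterior Inverse-Gamma(13/2, 2621/32)
obs 7: x=0 → posterior Inverse-Gamma(7, 2685/32)
obs 8: x=-7/4 → posterior Inverse-Gamma(15/2, 1455/16)
obs 9: x=5 → posterior Inverse-Gamma(8, 1527/16)

k = 3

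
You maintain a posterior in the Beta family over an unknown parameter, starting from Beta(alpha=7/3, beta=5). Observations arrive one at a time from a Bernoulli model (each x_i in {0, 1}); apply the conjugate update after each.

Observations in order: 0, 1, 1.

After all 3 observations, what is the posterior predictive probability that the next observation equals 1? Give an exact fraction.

obs 1: x=0 → posterior Beta(7/3, 6)
obs 2: x=1 → posterior Beta(10/3, 6)
obs 3: x=1 → posterior Beta(13/3, 6)

13/31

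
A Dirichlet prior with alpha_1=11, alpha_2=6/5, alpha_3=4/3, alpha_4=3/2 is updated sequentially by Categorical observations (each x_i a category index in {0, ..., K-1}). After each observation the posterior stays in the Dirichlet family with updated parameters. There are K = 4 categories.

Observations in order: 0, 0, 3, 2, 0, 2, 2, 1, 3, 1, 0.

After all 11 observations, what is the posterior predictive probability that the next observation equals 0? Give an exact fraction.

450/781

obs 1: x=0 → posterior Dirichlet(12, 6/5, 4/3, 3/2)
obs 2: x=0 → posterior Dirichlet(13, 6/5, 4/3, 3/2)
obs 3: x=3 → posterior Dirichlet(13, 6/5, 4/3, 5/2)
obs 4: x=2 → posterior Dirichlet(13, 6/5, 7/3, 5/2)
obs 5: x=0 → posterior Dirichlet(14, 6/5, 7/3, 5/2)
obs 6: x=2 → posterior Dirichlet(14, 6/5, 10/3, 5/2)
obs 7: x=2 → posterior Dirichlet(14, 6/5, 13/3, 5/2)
obs 8: x=1 → posterior Dirichlet(14, 11/5, 13/3, 5/2)
obs 9: x=3 → posterior Dirichlet(14, 11/5, 13/3, 7/2)
obs 10: x=1 → posterior Dirichlet(14, 16/5, 13/3, 7/2)
obs 11: x=0 → posterior Dirichlet(15, 16/5, 13/3, 7/2)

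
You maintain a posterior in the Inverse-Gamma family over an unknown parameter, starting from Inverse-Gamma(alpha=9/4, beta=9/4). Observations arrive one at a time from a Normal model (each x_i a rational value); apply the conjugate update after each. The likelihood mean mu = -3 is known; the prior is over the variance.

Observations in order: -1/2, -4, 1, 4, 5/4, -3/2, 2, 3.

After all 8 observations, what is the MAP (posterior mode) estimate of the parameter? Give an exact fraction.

2529/232

obs 1: x=-1/2 → posterior Inverse-Gamma(11/4, 43/8)
obs 2: x=-4 → posterior Inverse-Gamma(13/4, 47/8)
obs 3: x=1 → posterior Inverse-Gamma(15/4, 111/8)
obs 4: x=4 → posterior Inverse-Gamma(17/4, 307/8)
obs 5: x=5/4 → posterior Inverse-Gamma(19/4, 1517/32)
obs 6: x=-3/2 → posterior Inverse-Gamma(21/4, 1553/32)
obs 7: x=2 → posterior Inverse-Gamma(23/4, 1953/32)
obs 8: x=3 → posterior Inverse-Gamma(25/4, 2529/32)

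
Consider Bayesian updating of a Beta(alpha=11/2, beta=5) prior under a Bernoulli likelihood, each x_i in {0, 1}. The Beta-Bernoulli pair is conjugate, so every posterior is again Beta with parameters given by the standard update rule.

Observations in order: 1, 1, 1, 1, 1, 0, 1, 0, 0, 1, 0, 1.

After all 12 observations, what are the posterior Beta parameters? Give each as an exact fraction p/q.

obs 1: x=1 → posterior Beta(13/2, 5)
obs 2: x=1 → posterior Beta(15/2, 5)
obs 3: x=1 → posterior Beta(17/2, 5)
obs 4: x=1 → posterior Beta(19/2, 5)
obs 5: x=1 → posterior Beta(21/2, 5)
obs 6: x=0 → posterior Beta(21/2, 6)
obs 7: x=1 → posterior Beta(23/2, 6)
obs 8: x=0 → posterior Beta(23/2, 7)
obs 9: x=0 → posterior Beta(23/2, 8)
obs 10: x=1 → posterior Beta(25/2, 8)
obs 11: x=0 → posterior Beta(25/2, 9)
obs 12: x=1 → posterior Beta(27/2, 9)

alpha=27/2, beta=9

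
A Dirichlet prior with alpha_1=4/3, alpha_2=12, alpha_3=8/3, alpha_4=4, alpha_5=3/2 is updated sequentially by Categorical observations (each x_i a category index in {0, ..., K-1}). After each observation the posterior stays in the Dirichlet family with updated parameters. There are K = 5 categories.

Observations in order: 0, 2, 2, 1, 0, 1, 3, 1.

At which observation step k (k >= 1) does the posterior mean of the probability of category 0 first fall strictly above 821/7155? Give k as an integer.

k = 5

obs 1: x=0 → posterior Dirichlet(7/3, 12, 8/3, 4, 3/2)
obs 2: x=2 → posterior Dirichlet(7/3, 12, 11/3, 4, 3/2)
obs 3: x=2 → posterior Dirichlet(7/3, 12, 14/3, 4, 3/2)
obs 4: x=1 → posterior Dirichlet(7/3, 13, 14/3, 4, 3/2)
obs 5: x=0 → posterior Dirichlet(10/3, 13, 14/3, 4, 3/2)
obs 6: x=1 → posterior Dirichlet(10/3, 14, 14/3, 4, 3/2)
obs 7: x=3 → posterior Dirichlet(10/3, 14, 14/3, 5, 3/2)
obs 8: x=1 → posterior Dirichlet(10/3, 15, 14/3, 5, 3/2)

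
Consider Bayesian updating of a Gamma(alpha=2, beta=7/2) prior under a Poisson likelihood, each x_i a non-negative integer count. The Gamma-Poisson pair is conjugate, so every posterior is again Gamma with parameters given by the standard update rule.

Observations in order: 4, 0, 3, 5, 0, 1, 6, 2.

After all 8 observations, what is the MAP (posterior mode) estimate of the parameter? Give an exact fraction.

44/23

obs 1: x=4 → posterior Gamma(6, 9/2)
obs 2: x=0 → posterior Gamma(6, 11/2)
obs 3: x=3 → posterior Gamma(9, 13/2)
obs 4: x=5 → posterior Gamma(14, 15/2)
obs 5: x=0 → posterior Gamma(14, 17/2)
obs 6: x=1 → posterior Gamma(15, 19/2)
obs 7: x=6 → posterior Gamma(21, 21/2)
obs 8: x=2 → posterior Gamma(23, 23/2)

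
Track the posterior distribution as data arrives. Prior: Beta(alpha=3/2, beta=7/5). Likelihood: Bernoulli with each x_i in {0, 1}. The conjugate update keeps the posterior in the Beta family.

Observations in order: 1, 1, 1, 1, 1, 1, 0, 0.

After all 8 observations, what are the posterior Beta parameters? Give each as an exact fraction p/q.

alpha=15/2, beta=17/5

obs 1: x=1 → posterior Beta(5/2, 7/5)
obs 2: x=1 → posterior Beta(7/2, 7/5)
obs 3: x=1 → posterior Beta(9/2, 7/5)
obs 4: x=1 → posterior Beta(11/2, 7/5)
obs 5: x=1 → posterior Beta(13/2, 7/5)
obs 6: x=1 → posterior Beta(15/2, 7/5)
obs 7: x=0 → posterior Beta(15/2, 12/5)
obs 8: x=0 → posterior Beta(15/2, 17/5)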